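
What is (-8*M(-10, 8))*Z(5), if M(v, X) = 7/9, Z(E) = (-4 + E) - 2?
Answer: 56/9 ≈ 6.2222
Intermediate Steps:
Z(E) = -6 + E
M(v, X) = 7/9 (M(v, X) = 7*(⅑) = 7/9)
(-8*M(-10, 8))*Z(5) = (-8*7/9)*(-6 + 5) = -56/9*(-1) = 56/9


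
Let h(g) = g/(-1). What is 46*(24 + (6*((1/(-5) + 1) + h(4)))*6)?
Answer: -20976/5 ≈ -4195.2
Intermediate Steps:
h(g) = -g (h(g) = g*(-1) = -g)
46*(24 + (6*((1/(-5) + 1) + h(4)))*6) = 46*(24 + (6*((1/(-5) + 1) - 1*4))*6) = 46*(24 + (6*((-⅕ + 1) - 4))*6) = 46*(24 + (6*(⅘ - 4))*6) = 46*(24 + (6*(-16/5))*6) = 46*(24 - 96/5*6) = 46*(24 - 576/5) = 46*(-456/5) = -20976/5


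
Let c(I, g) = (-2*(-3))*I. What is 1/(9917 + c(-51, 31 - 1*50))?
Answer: 1/9611 ≈ 0.00010405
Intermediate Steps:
c(I, g) = 6*I
1/(9917 + c(-51, 31 - 1*50)) = 1/(9917 + 6*(-51)) = 1/(9917 - 306) = 1/9611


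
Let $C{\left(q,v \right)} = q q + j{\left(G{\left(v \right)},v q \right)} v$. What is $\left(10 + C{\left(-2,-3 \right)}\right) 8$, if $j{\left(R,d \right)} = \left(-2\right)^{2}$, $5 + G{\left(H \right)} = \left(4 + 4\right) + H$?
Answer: $16$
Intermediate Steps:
$G{\left(H \right)} = 3 + H$ ($G{\left(H \right)} = -5 + \left(\left(4 + 4\right) + H\right) = -5 + \left(8 + H\right) = 3 + H$)
$j{\left(R,d \right)} = 4$
$C{\left(q,v \right)} = q^{2} + 4 v$ ($C{\left(q,v \right)} = q q + 4 v = q^{2} + 4 v$)
$\left(10 + C{\left(-2,-3 \right)}\right) 8 = \left(10 + \left(\left(-2\right)^{2} + 4 \left(-3\right)\right)\right) 8 = \left(10 + \left(4 - 12\right)\right) 8 = \left(10 - 8\right) 8 = 2 \cdot 8 = 16$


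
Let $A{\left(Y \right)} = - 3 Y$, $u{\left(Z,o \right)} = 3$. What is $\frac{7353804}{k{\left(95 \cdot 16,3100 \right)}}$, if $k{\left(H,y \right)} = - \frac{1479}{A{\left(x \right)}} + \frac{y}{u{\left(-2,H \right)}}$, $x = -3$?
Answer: $\frac{7353804}{869} \approx 8462.4$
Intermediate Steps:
$k{\left(H,y \right)} = - \frac{493}{3} + \frac{y}{3}$ ($k{\left(H,y \right)} = - \frac{1479}{\left(-3\right) \left(-3\right)} + \frac{y}{3} = - \frac{1479}{9} + y \frac{1}{3} = \left(-1479\right) \frac{1}{9} + \frac{y}{3} = - \frac{493}{3} + \frac{y}{3}$)
$\frac{7353804}{k{\left(95 \cdot 16,3100 \right)}} = \frac{7353804}{- \frac{493}{3} + \frac{1}{3} \cdot 3100} = \frac{7353804}{- \frac{493}{3} + \frac{3100}{3}} = \frac{7353804}{869}$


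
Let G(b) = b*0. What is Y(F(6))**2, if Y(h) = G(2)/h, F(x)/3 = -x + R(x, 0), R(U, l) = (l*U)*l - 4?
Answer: 0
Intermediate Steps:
R(U, l) = -4 + U*l**2 (R(U, l) = (U*l)*l - 4 = U*l**2 - 4 = -4 + U*l**2)
G(b) = 0
F(x) = -12 - 3*x (F(x) = 3*(-x + (-4 + x*0**2)) = 3*(-x + (-4 + x*0)) = 3*(-x + (-4 + 0)) = 3*(-x - 4) = 3*(-4 - x) = -12 - 3*x)
Y(h) = 0 (Y(h) = 0/h = 0)
Y(F(6))**2 = 0**2 = 0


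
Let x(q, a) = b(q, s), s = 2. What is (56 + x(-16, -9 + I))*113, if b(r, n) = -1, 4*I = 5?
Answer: 6215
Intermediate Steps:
I = 5/4 (I = (¼)*5 = 5/4 ≈ 1.2500)
x(q, a) = -1
(56 + x(-16, -9 + I))*113 = (56 - 1)*113 = 55*113 = 6215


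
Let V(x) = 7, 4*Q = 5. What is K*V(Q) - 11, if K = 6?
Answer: 31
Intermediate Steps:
Q = 5/4 (Q = (¼)*5 = 5/4 ≈ 1.2500)
K*V(Q) - 11 = 6*7 - 11 = 42 - 11 = 31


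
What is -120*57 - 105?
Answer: -6945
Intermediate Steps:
-120*57 - 105 = -6840 - 105 = -6945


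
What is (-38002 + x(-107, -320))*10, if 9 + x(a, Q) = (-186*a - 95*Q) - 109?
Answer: 121820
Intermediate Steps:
x(a, Q) = -118 - 186*a - 95*Q (x(a, Q) = -9 + ((-186*a - 95*Q) - 109) = -9 + (-109 - 186*a - 95*Q) = -118 - 186*a - 95*Q)
(-38002 + x(-107, -320))*10 = (-38002 + (-118 - 186*(-107) - 95*(-320)))*10 = (-38002 + (-118 + 19902 + 30400))*10 = (-38002 + 50184)*10 = 12182*10 = 121820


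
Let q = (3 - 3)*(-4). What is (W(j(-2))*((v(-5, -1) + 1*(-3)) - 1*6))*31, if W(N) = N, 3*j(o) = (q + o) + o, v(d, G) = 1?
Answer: 992/3 ≈ 330.67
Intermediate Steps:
q = 0 (q = 0*(-4) = 0)
j(o) = 2*o/3 (j(o) = ((0 + o) + o)/3 = (o + o)/3 = (2*o)/3 = 2*o/3)
(W(j(-2))*((v(-5, -1) + 1*(-3)) - 1*6))*31 = (((⅔)*(-2))*((1 + 1*(-3)) - 1*6))*31 = -4*((1 - 3) - 6)/3*31 = -4*(-2 - 6)/3*31 = -4/3*(-8)*31 = (32/3)*31 = 992/3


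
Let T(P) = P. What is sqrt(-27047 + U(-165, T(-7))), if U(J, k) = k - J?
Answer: I*sqrt(26889) ≈ 163.98*I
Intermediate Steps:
sqrt(-27047 + U(-165, T(-7))) = sqrt(-27047 + (-7 - 1*(-165))) = sqrt(-27047 + (-7 + 165)) = sqrt(-27047 + 158) = sqrt(-26889) = I*sqrt(26889)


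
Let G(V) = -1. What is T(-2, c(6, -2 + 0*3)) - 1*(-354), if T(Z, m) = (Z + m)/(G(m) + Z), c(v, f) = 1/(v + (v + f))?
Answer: 10639/30 ≈ 354.63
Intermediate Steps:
c(v, f) = 1/(f + 2*v) (c(v, f) = 1/(v + (f + v)) = 1/(f + 2*v))
T(Z, m) = (Z + m)/(-1 + Z)
T(-2, c(6, -2 + 0*3)) - 1*(-354) = (-2 + 1/((-2 + 0*3) + 2*6))/(-1 - 2) - 1*(-354) = (-2 + 1/((-2 + 0) + 12))/(-3) + 354 = -(-2 + 1/(-2 + 12))/3 + 354 = -(-2 + 1/10)/3 + 354 = -(-2 + ⅒)/3 + 354 = -⅓*(-19/10) + 354 = 19/30 + 354 = 10639/30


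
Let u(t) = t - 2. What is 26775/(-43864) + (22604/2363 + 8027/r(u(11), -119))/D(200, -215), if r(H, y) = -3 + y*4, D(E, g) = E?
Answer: -80228444613/124121631820 ≈ -0.64637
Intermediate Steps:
u(t) = -2 + t
r(H, y) = -3 + 4*y
26775/(-43864) + (22604/2363 + 8027/r(u(11), -119))/D(200, -215) = 26775/(-43864) + (22604/2363 + 8027/(-3 + 4*(-119)))/200 = 26775*(-1/43864) + (22604*(1/2363) + 8027/(-3 - 476))*(1/200) = -26775/43864 + (22604/2363 + 8027/(-479))*(1/200) = -26775/43864 + (22604/2363 + 8027*(-1/479))*(1/200) = -26775/43864 + (22604/2363 - 8027/479)*(1/200) = -26775/43864 - 8140485/1131877*1/200 = -26775/43864 - 1628097/45275080 = -80228444613/124121631820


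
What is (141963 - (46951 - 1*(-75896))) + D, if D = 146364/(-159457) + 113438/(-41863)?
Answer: 127581744123058/6675348391 ≈ 19112.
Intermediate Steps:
D = -24215719298/6675348391 (D = 146364*(-1/159457) + 113438*(-1/41863) = -146364/159457 - 113438/41863 = -24215719298/6675348391 ≈ -3.6276)
(141963 - (46951 - 1*(-75896))) + D = (141963 - (46951 - 1*(-75896))) - 24215719298/6675348391 = (141963 - (46951 + 75896)) - 24215719298/6675348391 = (141963 - 1*122847) - 24215719298/6675348391 = (141963 - 122847) - 24215719298/6675348391 = 19116 - 24215719298/6675348391 = 127581744123058/6675348391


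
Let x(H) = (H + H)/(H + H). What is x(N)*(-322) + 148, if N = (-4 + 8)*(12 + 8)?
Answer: -174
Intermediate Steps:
N = 80 (N = 4*20 = 80)
x(H) = 1 (x(H) = (2*H)/((2*H)) = (2*H)*(1/(2*H)) = 1)
x(N)*(-322) + 148 = 1*(-322) + 148 = -322 + 148 = -174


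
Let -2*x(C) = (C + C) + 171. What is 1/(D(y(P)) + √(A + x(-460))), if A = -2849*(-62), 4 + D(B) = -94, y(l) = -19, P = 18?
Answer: 4/6833 + 85*√2/47831 ≈ 0.0030986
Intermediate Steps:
D(B) = -98 (D(B) = -4 - 94 = -98)
A = 176638
x(C) = -171/2 - C (x(C) = -((C + C) + 171)/2 = -(2*C + 171)/2 = -(171 + 2*C)/2 = -171/2 - C)
1/(D(y(P)) + √(A + x(-460))) = 1/(-98 + √(176638 + (-171/2 - 1*(-460)))) = 1/(-98 + √(176638 + (-171/2 + 460))) = 1/(-98 + √(176638 + 749/2)) = 1/(-98 + √(354025/2)) = 1/(-98 + 595*√2/2)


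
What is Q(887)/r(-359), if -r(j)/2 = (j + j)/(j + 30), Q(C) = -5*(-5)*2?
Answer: -8225/718 ≈ -11.455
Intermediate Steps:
Q(C) = 50 (Q(C) = 25*2 = 50)
r(j) = -4*j/(30 + j) (r(j) = -2*(j + j)/(j + 30) = -2*2*j/(30 + j) = -4*j/(30 + j))
Q(887)/r(-359) = 50/((-4*(-359)/(30 - 359))) = 50/((-4*(-359)/(-329))) = 50/((-4*(-359)*(-1/329))) = 50/(-1436/329) = 50*(-329/1436) = -8225/718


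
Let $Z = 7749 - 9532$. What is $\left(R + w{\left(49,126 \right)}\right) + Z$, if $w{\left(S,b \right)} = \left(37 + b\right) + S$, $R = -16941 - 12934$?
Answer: $-31446$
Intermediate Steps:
$Z = -1783$
$R = -29875$
$w{\left(S,b \right)} = 37 + S + b$
$\left(R + w{\left(49,126 \right)}\right) + Z = \left(-29875 + \left(37 + 49 + 126\right)\right) - 1783 = \left(-29875 + 212\right) - 1783 = -29663 - 1783 = -31446$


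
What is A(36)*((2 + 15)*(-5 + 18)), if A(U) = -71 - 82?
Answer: -33813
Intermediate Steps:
A(U) = -153
A(36)*((2 + 15)*(-5 + 18)) = -153*(2 + 15)*(-5 + 18) = -2601*13 = -153*221 = -33813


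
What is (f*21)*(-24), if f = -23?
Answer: 11592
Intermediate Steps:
(f*21)*(-24) = -23*21*(-24) = -483*(-24) = 11592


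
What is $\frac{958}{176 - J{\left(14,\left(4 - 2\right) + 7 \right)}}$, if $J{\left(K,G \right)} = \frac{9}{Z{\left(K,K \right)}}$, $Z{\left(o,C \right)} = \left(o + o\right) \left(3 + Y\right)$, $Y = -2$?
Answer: $\frac{26824}{4919} \approx 5.4531$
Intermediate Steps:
$Z{\left(o,C \right)} = 2 o$ ($Z{\left(o,C \right)} = \left(o + o\right) \left(3 - 2\right) = 2 o 1 = 2 o$)
$J{\left(K,G \right)} = \frac{9}{2 K}$
$\frac{958}{176 - J{\left(14,\left(4 - 2\right) + 7 \right)}} = \frac{958}{176 - \frac{9}{2 \cdot 14}} = \frac{958}{176 - \frac{9}{2} \cdot \frac{1}{14}} = \frac{958}{176 - \frac{9}{28}} = \frac{958}{\frac{4919}{28}} = 958 \cdot \frac{28}{4919} = \frac{26824}{4919}$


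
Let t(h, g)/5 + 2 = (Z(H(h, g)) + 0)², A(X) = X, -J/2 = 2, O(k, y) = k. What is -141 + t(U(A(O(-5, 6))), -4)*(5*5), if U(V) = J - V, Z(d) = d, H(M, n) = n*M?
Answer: 1609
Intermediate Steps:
H(M, n) = M*n
J = -4 (J = -2*2 = -4)
U(V) = -4 - V
t(h, g) = -10 + 5*g²*h² (t(h, g) = -10 + 5*(h*g + 0)² = -10 + 5*(g*h + 0)² = -10 + 5*(g*h)² = -10 + 5*(g²*h²) = -10 + 5*g²*h²)
-141 + t(U(A(O(-5, 6))), -4)*(5*5) = -141 + (-10 + 5*(-4)²*(-4 - 1*(-5))²)*(5*5) = -141 + (-10 + 5*16*(-4 + 5)²)*25 = -141 + (-10 + 5*16*1²)*25 = -141 + (-10 + 5*16*1)*25 = -141 + (-10 + 80)*25 = -141 + 70*25 = -141 + 1750 = 1609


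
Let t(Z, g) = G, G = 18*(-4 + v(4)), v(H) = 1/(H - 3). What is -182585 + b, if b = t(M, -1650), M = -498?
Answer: -182639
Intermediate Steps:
v(H) = 1/(-3 + H)
G = -54 (G = 18*(-4 + 1/(-3 + 4)) = 18*(-4 + 1/1) = 18*(-4 + 1) = 18*(-3) = -54)
t(Z, g) = -54
b = -54
-182585 + b = -182585 - 54 = -182639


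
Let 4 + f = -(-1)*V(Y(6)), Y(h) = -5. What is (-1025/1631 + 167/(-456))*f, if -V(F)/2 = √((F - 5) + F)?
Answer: 739777/185934 + 739777*I*√15/371868 ≈ 3.9787 + 7.7047*I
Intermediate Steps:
V(F) = -2*√(-5 + 2*F) (V(F) = -2*√((F - 5) + F) = -2*√((-5 + F) + F) = -2*√(-5 + 2*F))
f = -4 - 2*I*√15 (f = -4 - (-1)*(-2*√(-5 + 2*(-5))) = -4 - (-1)*(-2*√(-5 - 10)) = -4 - (-1)*(-2*I*√15) = -4 - 2*I*√15 ≈ -4.0 - 7.746*I)
(-1025/1631 + 167/(-456))*f = (-1025/1631 + 167/(-456))*(-4 - 2*I*√15) = (-1025*1/1631 + 167*(-1/456))*(-4 - 2*I*√15) = (-1025/1631 - 167/456)*(-4 - 2*I*√15) = -739777*(-4 - 2*I*√15)/743736 = 739777/185934 + 739777*I*√15/371868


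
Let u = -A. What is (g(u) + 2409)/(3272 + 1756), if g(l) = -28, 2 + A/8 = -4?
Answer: 2381/5028 ≈ 0.47355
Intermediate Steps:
A = -48 (A = -16 + 8*(-4) = -16 - 32 = -48)
u = 48 (u = -1*(-48) = 48)
(g(u) + 2409)/(3272 + 1756) = (-28 + 2409)/(3272 + 1756) = 2381/5028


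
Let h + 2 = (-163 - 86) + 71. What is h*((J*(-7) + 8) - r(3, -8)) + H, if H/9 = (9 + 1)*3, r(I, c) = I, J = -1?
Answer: -1890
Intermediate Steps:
h = -180 (h = -2 + ((-163 - 86) + 71) = -2 + (-249 + 71) = -2 - 178 = -180)
H = 270 (H = 9*((9 + 1)*3) = 9*(10*3) = 9*30 = 270)
h*((J*(-7) + 8) - r(3, -8)) + H = -180*((-1*(-7) + 8) - 1*3) + 270 = -180*((7 + 8) - 3) + 270 = -180*(15 - 3) + 270 = -180*12 + 270 = -2160 + 270 = -1890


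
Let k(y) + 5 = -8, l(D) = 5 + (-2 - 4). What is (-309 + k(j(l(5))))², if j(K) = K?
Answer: 103684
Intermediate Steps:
l(D) = -1 (l(D) = 5 - 6 = -1)
k(y) = -13 (k(y) = -5 - 8 = -13)
(-309 + k(j(l(5))))² = (-309 - 13)² = (-322)² = 103684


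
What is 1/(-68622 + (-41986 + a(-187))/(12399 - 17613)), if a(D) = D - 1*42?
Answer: -5214/357752893 ≈ -1.4574e-5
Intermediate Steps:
a(D) = -42 + D (a(D) = D - 42 = -42 + D)
1/(-68622 + (-41986 + a(-187))/(12399 - 17613)) = 1/(-68622 + (-41986 + (-42 - 187))/(12399 - 17613)) = 1/(-68622 + (-41986 - 229)/(-5214)) = 1/(-68622 - 42215*(-1/5214)) = 1/(-68622 + 42215/5214) = 1/(-357752893/5214) = -5214/357752893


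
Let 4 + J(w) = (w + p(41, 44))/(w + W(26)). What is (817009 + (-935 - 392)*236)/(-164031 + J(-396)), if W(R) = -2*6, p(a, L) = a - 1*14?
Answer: -68521832/22308637 ≈ -3.0715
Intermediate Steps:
p(a, L) = -14 + a (p(a, L) = a - 14 = -14 + a)
W(R) = -12
J(w) = -4 + (27 + w)/(-12 + w) (J(w) = -4 + (w + (-14 + 41))/(w - 12) = -4 + (w + 27)/(-12 + w) = -4 + (27 + w)/(-12 + w))
(817009 + (-935 - 392)*236)/(-164031 + J(-396)) = (817009 + (-935 - 392)*236)/(-164031 + 3*(25 - 1*(-396))/(-12 - 396)) = (817009 - 1327*236)/(-164031 + 3*(25 + 396)/(-408)) = (817009 - 313172)/(-164031 + 3*(-1/408)*421) = 503837/(-164031 - 421/136) = 503837/(-22308637/136) = 503837*(-136/22308637) = -68521832/22308637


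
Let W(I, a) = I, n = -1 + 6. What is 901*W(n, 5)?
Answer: 4505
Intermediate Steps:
n = 5
901*W(n, 5) = 901*5 = 4505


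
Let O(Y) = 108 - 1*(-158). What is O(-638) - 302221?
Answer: -301955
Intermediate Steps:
O(Y) = 266 (O(Y) = 108 + 158 = 266)
O(-638) - 302221 = 266 - 302221 = -301955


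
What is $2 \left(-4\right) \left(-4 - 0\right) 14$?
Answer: $448$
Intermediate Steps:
$2 \left(-4\right) \left(-4 - 0\right) 14 = - 8 \left(-4 + \left(-1 + 1\right)\right) 14 = - 8 \left(-4 + 0\right) 14 = \left(-8\right) \left(-4\right) 14 = 32 \cdot 14 = 448$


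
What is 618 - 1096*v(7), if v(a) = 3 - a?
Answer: 5002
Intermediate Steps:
618 - 1096*v(7) = 618 - 1096*(3 - 1*7) = 618 - 1096*(3 - 7) = 618 - 1096*(-4) = 618 + 4384 = 5002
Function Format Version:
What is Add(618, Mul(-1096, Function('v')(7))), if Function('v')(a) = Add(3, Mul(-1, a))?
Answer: 5002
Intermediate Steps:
Add(618, Mul(-1096, Function('v')(7))) = Add(618, Mul(-1096, Add(3, Mul(-1, 7)))) = Add(618, Mul(-1096, Add(3, -7))) = Add(618, Mul(-1096, -4)) = Add(618, 4384) = 5002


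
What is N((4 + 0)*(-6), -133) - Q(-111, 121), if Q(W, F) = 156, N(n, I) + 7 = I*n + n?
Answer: 3005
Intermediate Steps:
N(n, I) = -7 + n + I*n (N(n, I) = -7 + (I*n + n) = -7 + (n + I*n) = -7 + n + I*n)
N((4 + 0)*(-6), -133) - Q(-111, 121) = (-7 + (4 + 0)*(-6) - 133*(4 + 0)*(-6)) - 1*156 = (-7 + 4*(-6) - 532*(-6)) - 156 = (-7 - 24 - 133*(-24)) - 156 = (-7 - 24 + 3192) - 156 = 3161 - 156 = 3005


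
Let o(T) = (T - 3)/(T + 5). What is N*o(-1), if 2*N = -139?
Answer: 139/2 ≈ 69.500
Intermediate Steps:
N = -139/2 (N = (1/2)*(-139) = -139/2 ≈ -69.500)
o(T) = (-3 + T)/(5 + T)
N*o(-1) = -139*(-3 - 1)/(2*(5 - 1)) = -139*(-4)/(2*4) = -139*(-4)/8 = -139/2*(-1) = 139/2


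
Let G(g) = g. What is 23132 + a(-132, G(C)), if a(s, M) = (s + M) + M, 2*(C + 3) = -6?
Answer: 22988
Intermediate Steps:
C = -6 (C = -3 + (1/2)*(-6) = -3 - 3 = -6)
a(s, M) = s + 2*M (a(s, M) = (M + s) + M = s + 2*M)
23132 + a(-132, G(C)) = 23132 + (-132 + 2*(-6)) = 23132 + (-132 - 12) = 23132 - 144 = 22988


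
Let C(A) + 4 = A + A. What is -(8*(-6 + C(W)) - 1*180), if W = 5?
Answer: 180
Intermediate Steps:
C(A) = -4 + 2*A (C(A) = -4 + (A + A) = -4 + 2*A)
-(8*(-6 + C(W)) - 1*180) = -(8*(-6 + (-4 + 2*5)) - 1*180) = -(8*(-6 + (-4 + 10)) - 180) = -(8*(-6 + 6) - 180) = -(8*0 - 180) = -(0 - 180) = -1*(-180) = 180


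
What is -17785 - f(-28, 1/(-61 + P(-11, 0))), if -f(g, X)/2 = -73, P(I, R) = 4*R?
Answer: -17931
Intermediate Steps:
f(g, X) = 146 (f(g, X) = -2*(-73) = 146)
-17785 - f(-28, 1/(-61 + P(-11, 0))) = -17785 - 1*146 = -17785 - 146 = -17931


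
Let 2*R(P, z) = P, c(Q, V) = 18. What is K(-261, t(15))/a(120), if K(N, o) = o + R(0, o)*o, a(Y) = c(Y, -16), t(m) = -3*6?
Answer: -1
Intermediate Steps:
t(m) = -18
a(Y) = 18
R(P, z) = P/2
K(N, o) = o (K(N, o) = o + ((½)*0)*o = o + 0*o = o + 0 = o)
K(-261, t(15))/a(120) = -18/18 = -18*1/18 = -1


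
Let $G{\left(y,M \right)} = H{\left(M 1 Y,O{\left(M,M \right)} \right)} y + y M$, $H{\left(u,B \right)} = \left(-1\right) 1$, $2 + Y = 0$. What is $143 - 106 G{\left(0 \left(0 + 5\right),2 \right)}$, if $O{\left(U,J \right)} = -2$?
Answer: $143$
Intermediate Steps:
$Y = -2$ ($Y = -2 + 0 = -2$)
$H{\left(u,B \right)} = -1$
$G{\left(y,M \right)} = - y + M y$ ($G{\left(y,M \right)} = - y + y M = - y + M y$)
$143 - 106 G{\left(0 \left(0 + 5\right),2 \right)} = 143 - 106 \cdot 0 \left(0 + 5\right) \left(-1 + 2\right) = 143 - 106 \cdot 0 \cdot 5 \cdot 1 = 143 - 106 \cdot 0 \cdot 1 = 143 - 0 = 143 + 0 = 143$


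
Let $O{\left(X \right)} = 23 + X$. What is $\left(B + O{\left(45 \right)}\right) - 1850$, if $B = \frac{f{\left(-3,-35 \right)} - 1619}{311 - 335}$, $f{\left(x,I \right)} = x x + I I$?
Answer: $- \frac{42383}{24} \approx -1766.0$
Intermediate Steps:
$f{\left(x,I \right)} = I^{2} + x^{2}$ ($f{\left(x,I \right)} = x^{2} + I^{2} = I^{2} + x^{2}$)
$B = \frac{385}{24}$ ($B = \frac{\left(\left(-35\right)^{2} + \left(-3\right)^{2}\right) - 1619}{311 - 335} = \frac{\left(1225 + 9\right) - 1619}{-24} = \left(1234 - 1619\right) \left(- \frac{1}{24}\right) = \left(-385\right) \left(- \frac{1}{24}\right) = \frac{385}{24} \approx 16.042$)
$\left(B + O{\left(45 \right)}\right) - 1850 = \left(\frac{385}{24} + \left(23 + 45\right)\right) - 1850 = \left(\frac{385}{24} + 68\right) - 1850 = \frac{2017}{24} - 1850 = - \frac{42383}{24}$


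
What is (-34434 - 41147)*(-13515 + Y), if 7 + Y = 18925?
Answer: -408364143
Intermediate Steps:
Y = 18918 (Y = -7 + 18925 = 18918)
(-34434 - 41147)*(-13515 + Y) = (-34434 - 41147)*(-13515 + 18918) = -75581*5403 = -408364143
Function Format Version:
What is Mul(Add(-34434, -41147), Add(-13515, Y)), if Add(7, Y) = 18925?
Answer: -408364143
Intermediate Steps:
Y = 18918 (Y = Add(-7, 18925) = 18918)
Mul(Add(-34434, -41147), Add(-13515, Y)) = Mul(Add(-34434, -41147), Add(-13515, 18918)) = Mul(-75581, 5403) = -408364143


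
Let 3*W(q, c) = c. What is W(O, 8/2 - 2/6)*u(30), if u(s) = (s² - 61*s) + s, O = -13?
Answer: -1100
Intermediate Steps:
W(q, c) = c/3
u(s) = s² - 60*s
W(O, 8/2 - 2/6)*u(30) = ((8/2 - 2/6)/3)*(30*(-60 + 30)) = ((8*(½) - 2*⅙)/3)*(30*(-30)) = ((4 - ⅓)/3)*(-900) = ((⅓)*(11/3))*(-900) = (11/9)*(-900) = -1100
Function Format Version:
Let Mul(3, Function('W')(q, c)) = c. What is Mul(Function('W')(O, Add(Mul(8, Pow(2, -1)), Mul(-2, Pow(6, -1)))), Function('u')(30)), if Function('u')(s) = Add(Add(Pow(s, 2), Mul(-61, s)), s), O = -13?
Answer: -1100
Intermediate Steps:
Function('W')(q, c) = Mul(Rational(1, 3), c)
Function('u')(s) = Add(Pow(s, 2), Mul(-60, s))
Mul(Function('W')(O, Add(Mul(8, Pow(2, -1)), Mul(-2, Pow(6, -1)))), Function('u')(30)) = Mul(Mul(Rational(1, 3), Add(Mul(8, Pow(2, -1)), Mul(-2, Pow(6, -1)))), Mul(30, Add(-60, 30))) = Mul(Mul(Rational(1, 3), Add(Mul(8, Rational(1, 2)), Mul(-2, Rational(1, 6)))), Mul(30, -30)) = Mul(Mul(Rational(1, 3), Add(4, Rational(-1, 3))), -900) = Mul(Mul(Rational(1, 3), Rational(11, 3)), -900) = Mul(Rational(11, 9), -900) = -1100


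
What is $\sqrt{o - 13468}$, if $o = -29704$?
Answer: $2 i \sqrt{10793} \approx 207.78 i$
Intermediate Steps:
$\sqrt{o - 13468} = \sqrt{-29704 - 13468} = \sqrt{-43172} = 2 i \sqrt{10793}$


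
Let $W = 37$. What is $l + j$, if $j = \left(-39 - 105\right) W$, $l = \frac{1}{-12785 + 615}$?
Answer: $- \frac{64841761}{12170} \approx -5328.0$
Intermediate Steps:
$l = - \frac{1}{12170}$ ($l = \frac{1}{-12170} = - \frac{1}{12170} \approx -8.2169 \cdot 10^{-5}$)
$j = -5328$ ($j = \left(-39 - 105\right) 37 = \left(-144\right) 37 = -5328$)
$l + j = - \frac{1}{12170} - 5328 = - \frac{64841761}{12170}$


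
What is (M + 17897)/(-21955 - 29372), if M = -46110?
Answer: 28213/51327 ≈ 0.54967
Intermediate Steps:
(M + 17897)/(-21955 - 29372) = (-46110 + 17897)/(-21955 - 29372) = -28213/(-51327) = -28213*(-1/51327) = 28213/51327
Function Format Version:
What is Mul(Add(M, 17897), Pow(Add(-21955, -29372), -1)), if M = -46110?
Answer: Rational(28213, 51327) ≈ 0.54967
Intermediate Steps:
Mul(Add(M, 17897), Pow(Add(-21955, -29372), -1)) = Mul(Add(-46110, 17897), Pow(Add(-21955, -29372), -1)) = Mul(-28213, Pow(-51327, -1)) = Mul(-28213, Rational(-1, 51327)) = Rational(28213, 51327)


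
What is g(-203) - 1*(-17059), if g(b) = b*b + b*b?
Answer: 99477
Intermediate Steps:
g(b) = 2*b² (g(b) = b² + b² = 2*b²)
g(-203) - 1*(-17059) = 2*(-203)² - 1*(-17059) = 2*41209 + 17059 = 82418 + 17059 = 99477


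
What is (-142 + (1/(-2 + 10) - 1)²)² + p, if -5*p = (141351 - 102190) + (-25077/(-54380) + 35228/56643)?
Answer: 191059758637471541/15770861260800 ≈ 12115.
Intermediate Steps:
p = -120628863055891/15401231700 (p = -((141351 - 102190) + (-25077/(-54380) + 35228/56643))/5 = -(39161 + (-25077*(-1/54380) + 35228*(1/56643)))/5 = -(39161 + (25077/54380 + 35228/56643))/5 = -(39161 + 3336135151/3080246340)/5 = -⅕*120628863055891/3080246340 = -120628863055891/15401231700 ≈ -7832.4)
(-142 + (1/(-2 + 10) - 1)²)² + p = (-142 + (1/(-2 + 10) - 1)²)² - 120628863055891/15401231700 = (-142 + (1/8 - 1)²)² - 120628863055891/15401231700 = (-142 + (⅛ - 1)²)² - 120628863055891/15401231700 = (-142 + (-7/8)²)² - 120628863055891/15401231700 = (-142 + 49/64)² - 120628863055891/15401231700 = (-9039/64)² - 120628863055891/15401231700 = 81703521/4096 - 120628863055891/15401231700 = 191059758637471541/15770861260800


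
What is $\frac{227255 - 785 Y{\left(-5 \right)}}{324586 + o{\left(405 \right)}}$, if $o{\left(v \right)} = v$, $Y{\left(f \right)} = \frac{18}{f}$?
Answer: $\frac{230081}{324991} \approx 0.70796$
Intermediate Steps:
$\frac{227255 - 785 Y{\left(-5 \right)}}{324586 + o{\left(405 \right)}} = \frac{227255 - 785 \frac{18}{-5}}{324586 + 405} = \frac{227255 - 785 \cdot 18 \left(- \frac{1}{5}\right)}{324991} = \left(227255 - -2826\right) \frac{1}{324991} = \left(227255 + 2826\right) \frac{1}{324991} = 230081 \cdot \frac{1}{324991} = \frac{230081}{324991}$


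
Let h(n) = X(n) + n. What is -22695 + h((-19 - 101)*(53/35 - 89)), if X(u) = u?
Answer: -11889/7 ≈ -1698.4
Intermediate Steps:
h(n) = 2*n (h(n) = n + n = 2*n)
-22695 + h((-19 - 101)*(53/35 - 89)) = -22695 + 2*((-19 - 101)*(53/35 - 89)) = -22695 + 2*(-120*(53*(1/35) - 89)) = -22695 + 2*(-120*(53/35 - 89)) = -22695 + 2*(-120*(-3062/35)) = -22695 + 2*(73488/7) = -22695 + 146976/7 = -11889/7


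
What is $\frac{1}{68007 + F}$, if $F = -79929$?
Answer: $- \frac{1}{11922} \approx -8.3879 \cdot 10^{-5}$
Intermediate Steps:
$\frac{1}{68007 + F} = \frac{1}{68007 - 79929} = \frac{1}{-11922} = - \frac{1}{11922}$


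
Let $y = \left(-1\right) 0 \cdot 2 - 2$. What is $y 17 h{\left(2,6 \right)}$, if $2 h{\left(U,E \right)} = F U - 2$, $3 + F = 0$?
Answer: $136$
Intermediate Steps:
$F = -3$ ($F = -3 + 0 = -3$)
$h{\left(U,E \right)} = -1 - \frac{3 U}{2}$ ($h{\left(U,E \right)} = \frac{- 3 U - 2}{2} = \frac{-2 - 3 U}{2} = -1 - \frac{3 U}{2}$)
$y = -2$ ($y = 0 \cdot 2 - 2 = 0 - 2 = -2$)
$y 17 h{\left(2,6 \right)} = \left(-2\right) 17 \left(-1 - 3\right) = - 34 \left(-1 - 3\right) = \left(-34\right) \left(-4\right) = 136$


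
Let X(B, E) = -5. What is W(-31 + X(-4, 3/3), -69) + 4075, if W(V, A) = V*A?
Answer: 6559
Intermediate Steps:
W(V, A) = A*V
W(-31 + X(-4, 3/3), -69) + 4075 = -69*(-31 - 5) + 4075 = -69*(-36) + 4075 = 2484 + 4075 = 6559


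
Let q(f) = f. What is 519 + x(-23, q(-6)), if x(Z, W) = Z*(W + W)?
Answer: 795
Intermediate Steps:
x(Z, W) = 2*W*Z (x(Z, W) = Z*(2*W) = 2*W*Z)
519 + x(-23, q(-6)) = 519 + 2*(-6)*(-23) = 519 + 276 = 795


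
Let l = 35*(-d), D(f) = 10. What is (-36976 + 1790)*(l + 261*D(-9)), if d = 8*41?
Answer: 312099820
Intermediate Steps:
d = 328
l = -11480 (l = 35*(-1*328) = 35*(-328) = -11480)
(-36976 + 1790)*(l + 261*D(-9)) = (-36976 + 1790)*(-11480 + 261*10) = -35186*(-11480 + 2610) = -35186*(-8870) = 312099820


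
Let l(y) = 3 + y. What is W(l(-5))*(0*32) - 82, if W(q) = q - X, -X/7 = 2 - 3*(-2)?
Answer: -82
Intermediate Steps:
X = -56 (X = -7*(2 - 3*(-2)) = -7*(2 + 6) = -7*8 = -56)
W(q) = 56 + q (W(q) = q - 1*(-56) = q + 56 = 56 + q)
W(l(-5))*(0*32) - 82 = (56 + (3 - 5))*(0*32) - 82 = (56 - 2)*0 - 82 = 54*0 - 82 = 0 - 82 = -82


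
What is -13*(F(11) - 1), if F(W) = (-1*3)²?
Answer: -104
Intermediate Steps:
F(W) = 9 (F(W) = (-3)² = 9)
-13*(F(11) - 1) = -13*(9 - 1) = -13*8 = -104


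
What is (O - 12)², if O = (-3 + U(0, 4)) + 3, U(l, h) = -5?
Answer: 289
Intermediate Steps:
O = -5 (O = (-3 - 5) + 3 = -8 + 3 = -5)
(O - 12)² = (-5 - 12)² = (-17)² = 289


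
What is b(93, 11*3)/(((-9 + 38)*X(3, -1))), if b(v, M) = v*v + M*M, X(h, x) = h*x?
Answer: -3246/29 ≈ -111.93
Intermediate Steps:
b(v, M) = M² + v² (b(v, M) = v² + M² = M² + v²)
b(93, 11*3)/(((-9 + 38)*X(3, -1))) = ((11*3)² + 93²)/(((-9 + 38)*(3*(-1)))) = (33² + 8649)/((29*(-3))) = (1089 + 8649)/(-87) = 9738*(-1/87) = -3246/29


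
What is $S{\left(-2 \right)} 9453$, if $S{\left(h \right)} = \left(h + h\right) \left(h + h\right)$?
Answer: $151248$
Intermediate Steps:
$S{\left(h \right)} = 4 h^{2}$ ($S{\left(h \right)} = 2 h 2 h = 4 h^{2}$)
$S{\left(-2 \right)} 9453 = 4 \left(-2\right)^{2} \cdot 9453 = 4 \cdot 4 \cdot 9453 = 16 \cdot 9453 = 151248$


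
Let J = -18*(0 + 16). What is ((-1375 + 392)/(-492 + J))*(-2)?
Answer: -983/390 ≈ -2.5205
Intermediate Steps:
J = -288 (J = -18*16 = -288)
((-1375 + 392)/(-492 + J))*(-2) = ((-1375 + 392)/(-492 - 288))*(-2) = -983/(-780)*(-2) = -983*(-1/780)*(-2) = (983/780)*(-2) = -983/390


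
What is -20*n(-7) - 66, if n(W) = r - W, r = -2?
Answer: -166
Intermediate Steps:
n(W) = -2 - W
-20*n(-7) - 66 = -20*(-2 - 1*(-7)) - 66 = -20*(-2 + 7) - 66 = -20*5 - 66 = -100 - 66 = -166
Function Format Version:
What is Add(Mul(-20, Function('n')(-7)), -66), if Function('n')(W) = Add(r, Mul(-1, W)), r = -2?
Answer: -166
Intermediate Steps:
Function('n')(W) = Add(-2, Mul(-1, W))
Add(Mul(-20, Function('n')(-7)), -66) = Add(Mul(-20, Add(-2, Mul(-1, -7))), -66) = Add(Mul(-20, Add(-2, 7)), -66) = Add(Mul(-20, 5), -66) = Add(-100, -66) = -166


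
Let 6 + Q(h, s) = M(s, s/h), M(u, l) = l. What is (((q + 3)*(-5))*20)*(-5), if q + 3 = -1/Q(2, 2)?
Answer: 100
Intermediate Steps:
Q(h, s) = -6 + s/h
q = -14/5 (q = -3 - 1/(-6 + 2/2) = -3 - 1/(-6 + 2*(½)) = -3 - 1/(-6 + 1) = -3 - 1/(-5) = -3 - 1*(-⅕) = -3 + ⅕ = -14/5 ≈ -2.8000)
(((q + 3)*(-5))*20)*(-5) = (((-14/5 + 3)*(-5))*20)*(-5) = (((⅕)*(-5))*20)*(-5) = -1*20*(-5) = -20*(-5) = 100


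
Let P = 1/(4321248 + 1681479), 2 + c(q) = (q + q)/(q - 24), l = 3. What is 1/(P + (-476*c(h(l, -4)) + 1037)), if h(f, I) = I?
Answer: 6002727/11123053132 ≈ 0.00053967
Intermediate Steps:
c(q) = -2 + 2*q/(-24 + q) (c(q) = -2 + (q + q)/(q - 24) = -2 + (2*q)/(-24 + q) = -2 + 2*q/(-24 + q))
P = 1/6002727 ≈ 1.6659e-7
1/(P + (-476*c(h(l, -4)) + 1037)) = 1/(1/6002727 + (-22848/(-24 - 4) + 1037)) = 1/(1/6002727 + (-22848/(-28) + 1037)) = 1/(1/6002727 + (-22848*(-1)/28 + 1037)) = 1/(1/6002727 + (-476*(-12/7) + 1037)) = 1/(1/6002727 + (816 + 1037)) = 1/(1/6002727 + 1853) = 1/(11123053132/6002727) = 6002727/11123053132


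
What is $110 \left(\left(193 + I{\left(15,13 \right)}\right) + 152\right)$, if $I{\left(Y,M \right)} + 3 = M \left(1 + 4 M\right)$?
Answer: $113410$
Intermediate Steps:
$I{\left(Y,M \right)} = -3 + M \left(1 + 4 M\right)$
$110 \left(\left(193 + I{\left(15,13 \right)}\right) + 152\right) = 110 \left(\left(193 + \left(-3 + 13 + 4 \cdot 13^{2}\right)\right) + 152\right) = 110 \left(\left(193 + \left(-3 + 13 + 4 \cdot 169\right)\right) + 152\right) = 110 \left(\left(193 + \left(-3 + 13 + 676\right)\right) + 152\right) = 110 \left(\left(193 + 686\right) + 152\right) = 110 \left(879 + 152\right) = 110 \cdot 1031 = 113410$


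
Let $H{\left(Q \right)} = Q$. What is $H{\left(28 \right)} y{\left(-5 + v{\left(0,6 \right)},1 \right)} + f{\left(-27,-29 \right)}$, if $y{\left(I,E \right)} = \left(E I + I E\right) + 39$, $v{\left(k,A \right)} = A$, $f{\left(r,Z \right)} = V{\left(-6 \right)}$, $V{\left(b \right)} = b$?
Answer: $1142$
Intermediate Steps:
$f{\left(r,Z \right)} = -6$
$y{\left(I,E \right)} = 39 + 2 E I$ ($y{\left(I,E \right)} = \left(E I + E I\right) + 39 = 2 E I + 39 = 39 + 2 E I$)
$H{\left(28 \right)} y{\left(-5 + v{\left(0,6 \right)},1 \right)} + f{\left(-27,-29 \right)} = 28 \left(39 + 2 \cdot 1 \left(-5 + 6\right)\right) - 6 = 28 \left(39 + 2 \cdot 1 \cdot 1\right) - 6 = 28 \left(39 + 2\right) - 6 = 28 \cdot 41 - 6 = 1148 - 6 = 1142$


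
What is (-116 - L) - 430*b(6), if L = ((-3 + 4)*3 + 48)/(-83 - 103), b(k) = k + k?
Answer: -327095/62 ≈ -5275.7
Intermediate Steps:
b(k) = 2*k
L = -17/62 (L = (1*3 + 48)/(-186) = (3 + 48)*(-1/186) = 51*(-1/186) = -17/62 ≈ -0.27419)
(-116 - L) - 430*b(6) = (-116 - 1*(-17/62)) - 860*6 = (-116 + 17/62) - 430*12 = -7175/62 - 5160 = -327095/62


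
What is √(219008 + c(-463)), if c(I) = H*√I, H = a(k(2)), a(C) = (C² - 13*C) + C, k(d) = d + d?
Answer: 4*√(13688 - 2*I*√463) ≈ 467.98 - 0.73566*I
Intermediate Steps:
k(d) = 2*d
a(C) = C² - 12*C
H = -32 (H = (2*2)*(-12 + 2*2) = 4*(-12 + 4) = 4*(-8) = -32)
c(I) = -32*√I
√(219008 + c(-463)) = √(219008 - 32*I*√463)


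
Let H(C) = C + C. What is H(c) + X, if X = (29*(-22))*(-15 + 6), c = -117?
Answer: 5508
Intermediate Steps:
X = 5742 (X = -638*(-9) = 5742)
H(C) = 2*C
H(c) + X = 2*(-117) + 5742 = -234 + 5742 = 5508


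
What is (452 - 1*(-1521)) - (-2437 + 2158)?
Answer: 2252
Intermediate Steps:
(452 - 1*(-1521)) - (-2437 + 2158) = (452 + 1521) - 1*(-279) = 1973 + 279 = 2252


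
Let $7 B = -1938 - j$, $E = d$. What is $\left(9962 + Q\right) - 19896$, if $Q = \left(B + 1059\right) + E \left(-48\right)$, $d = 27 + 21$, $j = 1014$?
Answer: $- \frac{81205}{7} \approx -11601.0$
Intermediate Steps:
$d = 48$
$E = 48$
$B = - \frac{2952}{7}$ ($B = \frac{-1938 - 1014}{7} = \frac{1}{7} \left(-2952\right) = - \frac{2952}{7} \approx -421.71$)
$Q = - \frac{11667}{7}$ ($Q = \left(- \frac{2952}{7} + 1059\right) + 48 \left(-48\right) = \frac{4461}{7} - 2304 = - \frac{11667}{7} \approx -1666.7$)
$\left(9962 + Q\right) - 19896 = \left(9962 - \frac{11667}{7}\right) - 19896 = \frac{58067}{7} - 19896 = - \frac{81205}{7}$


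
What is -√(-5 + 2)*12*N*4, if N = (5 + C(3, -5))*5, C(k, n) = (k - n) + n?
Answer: -1920*I*√3 ≈ -3325.5*I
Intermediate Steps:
C(k, n) = k
N = 40 (N = (5 + 3)*5 = 8*5 = 40)
-√(-5 + 2)*12*N*4 = -√(-5 + 2)*12*40*4 = -√(-3)*12*160 = -(I*√3)*12*160 = -12*I*√3*160 = -1920*I*√3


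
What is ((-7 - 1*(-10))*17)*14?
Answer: 714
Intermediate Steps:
((-7 - 1*(-10))*17)*14 = ((-7 + 10)*17)*14 = (3*17)*14 = 51*14 = 714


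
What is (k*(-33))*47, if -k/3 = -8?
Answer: -37224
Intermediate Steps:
k = 24 (k = -3*(-8) = 24)
(k*(-33))*47 = (24*(-33))*47 = -792*47 = -37224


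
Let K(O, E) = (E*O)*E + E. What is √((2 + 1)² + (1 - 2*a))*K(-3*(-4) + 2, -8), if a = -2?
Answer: 888*√14 ≈ 3322.6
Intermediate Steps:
K(O, E) = E + O*E² (K(O, E) = O*E² + E = E + O*E²)
√((2 + 1)² + (1 - 2*a))*K(-3*(-4) + 2, -8) = √((2 + 1)² + (1 - 2*(-2)))*(-8*(1 - 8*(-3*(-4) + 2))) = √(3² + (1 + 4))*(-8*(1 - 8*(12 + 2))) = √(9 + 5)*(-8*(1 - 8*14)) = √14*(-8*(1 - 112)) = √14*(-8*(-111)) = √14*888 = 888*√14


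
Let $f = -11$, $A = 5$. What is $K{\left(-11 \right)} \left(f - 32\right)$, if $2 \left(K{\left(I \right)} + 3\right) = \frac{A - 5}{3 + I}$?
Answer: $129$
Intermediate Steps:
$K{\left(I \right)} = -3$ ($K{\left(I \right)} = -3 + \frac{\left(5 - 5\right) \frac{1}{3 + I}}{2} = -3 + \frac{0 \frac{1}{3 + I}}{2} = -3 + \frac{1}{2} \cdot 0 = -3 + 0 = -3$)
$K{\left(-11 \right)} \left(f - 32\right) = - 3 \left(-11 - 32\right) = \left(-3\right) \left(-43\right) = 129$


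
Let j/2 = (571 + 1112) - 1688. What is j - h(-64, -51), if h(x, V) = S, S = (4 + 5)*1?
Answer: -19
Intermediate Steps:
j = -10 (j = 2*((571 + 1112) - 1688) = 2*(1683 - 1688) = 2*(-5) = -10)
S = 9 (S = 9*1 = 9)
h(x, V) = 9
j - h(-64, -51) = -10 - 1*9 = -10 - 9 = -19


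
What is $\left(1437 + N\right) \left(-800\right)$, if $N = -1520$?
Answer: $66400$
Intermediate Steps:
$\left(1437 + N\right) \left(-800\right) = \left(1437 - 1520\right) \left(-800\right) = \left(-83\right) \left(-800\right) = 66400$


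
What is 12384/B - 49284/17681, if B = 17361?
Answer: -70739780/34106649 ≈ -2.0741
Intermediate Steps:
12384/B - 49284/17681 = 12384/17361 - 49284/17681 = 12384*(1/17361) - 49284*1/17681 = 1376/1929 - 49284/17681 = -70739780/34106649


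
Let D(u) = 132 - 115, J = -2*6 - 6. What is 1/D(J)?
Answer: 1/17 ≈ 0.058824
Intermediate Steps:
J = -18 (J = -12 - 6 = -18)
D(u) = 17
1/D(J) = 1/17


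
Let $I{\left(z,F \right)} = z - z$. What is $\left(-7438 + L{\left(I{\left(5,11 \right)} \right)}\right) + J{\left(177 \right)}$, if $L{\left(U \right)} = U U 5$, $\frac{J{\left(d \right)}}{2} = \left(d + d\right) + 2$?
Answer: $-6726$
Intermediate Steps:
$I{\left(z,F \right)} = 0$
$J{\left(d \right)} = 4 + 4 d$ ($J{\left(d \right)} = 2 \left(\left(d + d\right) + 2\right) = 2 \left(2 d + 2\right) = 2 \left(2 + 2 d\right) = 4 + 4 d$)
$L{\left(U \right)} = 5 U^{2}$ ($L{\left(U \right)} = U^{2} \cdot 5 = 5 U^{2}$)
$\left(-7438 + L{\left(I{\left(5,11 \right)} \right)}\right) + J{\left(177 \right)} = \left(-7438 + 5 \cdot 0^{2}\right) + \left(4 + 4 \cdot 177\right) = \left(-7438 + 5 \cdot 0\right) + \left(4 + 708\right) = \left(-7438 + 0\right) + 712 = -7438 + 712 = -6726$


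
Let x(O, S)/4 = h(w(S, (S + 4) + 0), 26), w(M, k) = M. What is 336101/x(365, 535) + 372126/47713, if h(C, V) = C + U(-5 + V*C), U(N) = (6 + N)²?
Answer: 288066055208837/36933002660512 ≈ 7.7997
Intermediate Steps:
h(C, V) = C + (1 + C*V)² (h(C, V) = C + (6 + (-5 + V*C))² = C + (6 + (-5 + C*V))² = C + (1 + C*V)²)
x(O, S) = 4*S + 4*(1 + 26*S)² (x(O, S) = 4*(S + (1 + S*26)²) = 4*(S + (1 + 26*S)²) = 4*S + 4*(1 + 26*S)²)
336101/x(365, 535) + 372126/47713 = 336101/(4*535 + 4*(1 + 26*535)²) + 372126/47713 = 336101/(2140 + 4*(1 + 13910)²) + 372126*(1/47713) = 336101/(2140 + 4*13911²) + 372126/47713 = 336101/(2140 + 4*193515921) + 372126/47713 = 336101/(2140 + 774063684) + 372126/47713 = 336101/774065824 + 372126/47713 = 288066055208837/36933002660512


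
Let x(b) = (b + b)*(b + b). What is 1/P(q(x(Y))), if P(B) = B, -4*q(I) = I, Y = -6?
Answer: -1/36 ≈ -0.027778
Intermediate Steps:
x(b) = 4*b**2 (x(b) = (2*b)*(2*b) = 4*b**2)
q(I) = -I/4
1/P(q(x(Y))) = 1/(-(-6)**2) = 1/(-36) = -1/36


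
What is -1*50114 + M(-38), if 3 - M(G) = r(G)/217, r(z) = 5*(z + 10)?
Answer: -1553421/31 ≈ -50110.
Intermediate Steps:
r(z) = 50 + 5*z (r(z) = 5*(10 + z) = 50 + 5*z)
M(G) = 601/217 - 5*G/217 (M(G) = 3 - (50 + 5*G)/217 = 3 - (50/217 + 5*G/217) = 3 + (-50/217 - 5*G/217) = 601/217 - 5*G/217)
-1*50114 + M(-38) = -1*50114 + (601/217 - 5/217*(-38)) = -50114 + (601/217 + 190/217) = -50114 + 113/31 = -1553421/31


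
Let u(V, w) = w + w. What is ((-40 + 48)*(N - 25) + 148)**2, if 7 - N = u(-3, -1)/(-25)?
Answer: 7056/625 ≈ 11.290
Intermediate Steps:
u(V, w) = 2*w
N = 173/25 (N = 7 - 2*(-1)/(-25) = 7 - (-2)*(-1)/25 = 7 - 1*2/25 = 7 - 2/25 = 173/25 ≈ 6.9200)
((-40 + 48)*(N - 25) + 148)**2 = ((-40 + 48)*(173/25 - 25) + 148)**2 = (8*(-452/25) + 148)**2 = (-3616/25 + 148)**2 = (84/25)**2 = 7056/625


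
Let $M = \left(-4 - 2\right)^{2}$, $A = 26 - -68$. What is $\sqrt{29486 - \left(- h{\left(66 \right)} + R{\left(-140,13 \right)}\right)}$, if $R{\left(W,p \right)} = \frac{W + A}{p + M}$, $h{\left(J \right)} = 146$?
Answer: $\frac{\sqrt{1452014}}{7} \approx 172.14$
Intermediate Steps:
$A = 94$ ($A = 26 + 68 = 94$)
$M = 36$ ($M = \left(-6\right)^{2} = 36$)
$R{\left(W,p \right)} = \frac{94 + W}{36 + p}$ ($R{\left(W,p \right)} = \frac{W + 94}{p + 36} = \frac{94 + W}{36 + p}$)
$\sqrt{29486 - \left(- h{\left(66 \right)} + R{\left(-140,13 \right)}\right)} = \sqrt{29486 + \left(146 - \frac{94 - 140}{36 + 13}\right)} = \sqrt{29486 + \left(146 - \frac{1}{49} \left(-46\right)\right)} = \sqrt{29486 + \left(146 - - \frac{46}{49}\right)} = \sqrt{29486 + \left(146 + \frac{46}{49}\right)} = \sqrt{29486 + \frac{7200}{49}} = \sqrt{\frac{1452014}{49}} = \frac{\sqrt{1452014}}{7}$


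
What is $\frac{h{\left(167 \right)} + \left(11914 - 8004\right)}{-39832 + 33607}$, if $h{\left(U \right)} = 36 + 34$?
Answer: $- \frac{796}{1245} \approx -0.63936$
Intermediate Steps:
$h{\left(U \right)} = 70$
$\frac{h{\left(167 \right)} + \left(11914 - 8004\right)}{-39832 + 33607} = \frac{70 + \left(11914 - 8004\right)}{-39832 + 33607} = \frac{70 + 3910}{-6225} = 3980 \left(- \frac{1}{6225}\right) = - \frac{796}{1245}$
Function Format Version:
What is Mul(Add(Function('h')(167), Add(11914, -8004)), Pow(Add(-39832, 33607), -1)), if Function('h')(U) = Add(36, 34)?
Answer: Rational(-796, 1245) ≈ -0.63936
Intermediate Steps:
Function('h')(U) = 70
Mul(Add(Function('h')(167), Add(11914, -8004)), Pow(Add(-39832, 33607), -1)) = Mul(Add(70, Add(11914, -8004)), Pow(Add(-39832, 33607), -1)) = Mul(Add(70, 3910), Pow(-6225, -1)) = Mul(3980, Rational(-1, 6225)) = Rational(-796, 1245)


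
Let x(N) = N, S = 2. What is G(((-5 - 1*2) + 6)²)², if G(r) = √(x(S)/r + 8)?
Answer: 10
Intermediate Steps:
G(r) = √(8 + 2/r) (G(r) = √(2/r + 8) = √(8 + 2/r))
G(((-5 - 1*2) + 6)²)² = (√(8 + 2/(((-5 - 1*2) + 6)²)))² = (√(8 + 2/(((-5 - 2) + 6)²)))² = (√(8 + 2/((-7 + 6)²)))² = (√(8 + 2/((-1)²)))² = (√(8 + 2/1))² = (√(8 + 2*1))² = (√(8 + 2))² = (√10)² = 10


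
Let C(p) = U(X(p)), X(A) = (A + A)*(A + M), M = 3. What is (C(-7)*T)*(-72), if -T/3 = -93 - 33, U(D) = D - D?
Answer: 0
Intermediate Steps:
X(A) = 2*A*(3 + A) (X(A) = (A + A)*(A + 3) = (2*A)*(3 + A) = 2*A*(3 + A))
U(D) = 0
C(p) = 0
T = 378 (T = -3*(-93 - 33) = -3*(-126) = 378)
(C(-7)*T)*(-72) = (0*378)*(-72) = 0*(-72) = 0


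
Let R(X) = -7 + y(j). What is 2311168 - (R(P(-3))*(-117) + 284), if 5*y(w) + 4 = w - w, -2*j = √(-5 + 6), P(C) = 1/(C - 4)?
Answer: 11549857/5 ≈ 2.3100e+6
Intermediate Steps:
P(C) = 1/(-4 + C)
j = -½ (j = -√(-5 + 6)/2 = -√1/2 = -½*1 = -½ ≈ -0.50000)
y(w) = -⅘ (y(w) = -⅘ + (w - w)/5 = -⅘ + (⅕)*0 = -⅘ + 0 = -⅘)
R(X) = -39/5 (R(X) = -7 - ⅘ = -39/5)
2311168 - (R(P(-3))*(-117) + 284) = 2311168 - (-39/5*(-117) + 284) = 2311168 - (4563/5 + 284) = 2311168 - 1*5983/5 = 2311168 - 5983/5 = 11549857/5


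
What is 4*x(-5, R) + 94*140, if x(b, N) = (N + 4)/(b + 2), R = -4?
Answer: 13160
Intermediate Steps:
x(b, N) = (4 + N)/(2 + b)
4*x(-5, R) + 94*140 = 4*((4 - 4)/(2 - 5)) + 94*140 = 4*(0/(-3)) + 13160 = 4*(-⅓*0) + 13160 = 4*0 + 13160 = 0 + 13160 = 13160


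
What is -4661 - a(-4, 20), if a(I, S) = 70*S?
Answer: -6061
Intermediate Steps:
-4661 - a(-4, 20) = -4661 - 70*20 = -4661 - 1*1400 = -4661 - 1400 = -6061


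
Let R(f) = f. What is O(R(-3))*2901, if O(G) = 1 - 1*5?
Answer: -11604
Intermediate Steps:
O(G) = -4 (O(G) = 1 - 5 = -4)
O(R(-3))*2901 = -4*2901 = -11604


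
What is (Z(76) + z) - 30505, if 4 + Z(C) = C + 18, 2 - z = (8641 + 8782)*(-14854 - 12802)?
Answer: 481820075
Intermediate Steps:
z = 481850490 (z = 2 - (8641 + 8782)*(-14854 - 12802) = 2 - 17423*(-27656) = 2 - 1*(-481850488) = 2 + 481850488 = 481850490)
Z(C) = 14 + C (Z(C) = -4 + (C + 18) = -4 + (18 + C) = 14 + C)
(Z(76) + z) - 30505 = ((14 + 76) + 481850490) - 30505 = (90 + 481850490) - 30505 = 481850580 - 30505 = 481820075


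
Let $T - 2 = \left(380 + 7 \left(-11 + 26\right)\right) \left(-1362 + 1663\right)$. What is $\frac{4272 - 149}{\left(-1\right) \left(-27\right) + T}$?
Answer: $\frac{4123}{146014} \approx 0.028237$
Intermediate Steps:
$T = 145987$ ($T = 2 + \left(380 + 7 \left(-11 + 26\right)\right) \left(-1362 + 1663\right) = 2 + \left(380 + 7 \cdot 15\right) 301 = 2 + \left(380 + 105\right) 301 = 2 + 485 \cdot 301 = 2 + 145985 = 145987$)
$\frac{4272 - 149}{\left(-1\right) \left(-27\right) + T} = \frac{4272 - 149}{\left(-1\right) \left(-27\right) + 145987} = \frac{4123}{27 + 145987} = \frac{4123}{146014}$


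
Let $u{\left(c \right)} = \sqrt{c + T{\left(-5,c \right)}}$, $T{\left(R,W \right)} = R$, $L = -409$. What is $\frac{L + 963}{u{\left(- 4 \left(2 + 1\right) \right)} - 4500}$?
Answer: $- \frac{2493000}{20250017} - \frac{554 i \sqrt{17}}{20250017} \approx -0.12311 - 0.0001128 i$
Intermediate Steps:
$u{\left(c \right)} = \sqrt{-5 + c}$ ($u{\left(c \right)} = \sqrt{c - 5} = \sqrt{-5 + c}$)
$\frac{L + 963}{u{\left(- 4 \left(2 + 1\right) \right)} - 4500} = \frac{-409 + 963}{\sqrt{-5 - 4 \left(2 + 1\right)} - 4500} = \frac{554}{\sqrt{-5 - 12} - 4500} = \frac{554}{\sqrt{-17} - 4500} = \frac{554}{i \sqrt{17} - 4500} = \frac{554}{-4500 + i \sqrt{17}}$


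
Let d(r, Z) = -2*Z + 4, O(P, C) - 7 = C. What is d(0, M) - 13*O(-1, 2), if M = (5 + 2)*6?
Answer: -197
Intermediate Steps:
O(P, C) = 7 + C
M = 42 (M = 7*6 = 42)
d(r, Z) = 4 - 2*Z
d(0, M) - 13*O(-1, 2) = (4 - 2*42) - 13*(7 + 2) = (4 - 84) - 13*9 = -80 - 117 = -197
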